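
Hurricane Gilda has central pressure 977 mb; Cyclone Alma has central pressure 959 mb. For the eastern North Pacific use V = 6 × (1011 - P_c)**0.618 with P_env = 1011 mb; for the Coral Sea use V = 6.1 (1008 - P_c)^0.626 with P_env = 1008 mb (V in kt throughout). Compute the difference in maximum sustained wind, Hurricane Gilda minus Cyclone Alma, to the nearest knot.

Hurricane Gilda: ΔP = 34; V ≈ 6 × 34^0.618 ≈ 53.04 kt.
Cyclone Alma: ΔP = 49; V ≈ 6.1 × 49^0.626 ≈ 69.73 kt.
Difference ≈ 53.04 − 69.73 = -16.69 → -17 kt.

-17 kt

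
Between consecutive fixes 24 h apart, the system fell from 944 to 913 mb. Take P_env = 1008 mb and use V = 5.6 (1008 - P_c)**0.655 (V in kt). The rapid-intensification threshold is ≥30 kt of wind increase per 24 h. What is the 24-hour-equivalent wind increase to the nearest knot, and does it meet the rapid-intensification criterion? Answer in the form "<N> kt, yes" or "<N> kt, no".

25 kt, no

V₁: ΔP = 64, V ≈ 5.6 × 64^0.655 ≈ 85.36 kt.
V₂: ΔP = 95, V ≈ 5.6 × 95^0.655 ≈ 110.56 kt.
ΔV over 24 h = 25.20 kt → 24 h equivalent = 25.20 × 24/24 ≈ 25.20 kt.
25 kt < 30 kt ⇒ not rapid intensification.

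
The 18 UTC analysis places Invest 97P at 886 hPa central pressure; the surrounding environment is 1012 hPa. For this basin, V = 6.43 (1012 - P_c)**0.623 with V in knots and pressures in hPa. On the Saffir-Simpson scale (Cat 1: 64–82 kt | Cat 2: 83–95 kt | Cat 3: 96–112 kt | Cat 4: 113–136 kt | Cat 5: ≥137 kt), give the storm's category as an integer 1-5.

4

ΔP = 1012 − 886 = 126 hPa.
V ≈ 6.43 × 126^0.623 = 6.43 × 20.35 ≈ 131 kt.
131 kt falls in the Category 4 band.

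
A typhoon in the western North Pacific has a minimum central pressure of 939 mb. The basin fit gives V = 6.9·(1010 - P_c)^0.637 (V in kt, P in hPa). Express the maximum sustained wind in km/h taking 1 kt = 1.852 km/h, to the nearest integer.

193 km/h

ΔP = 1010 − 939 = 71 mb.
V ≈ 6.9 × 71^0.637 = 6.9 × 15.110 ≈ 104.256 kt.
104.256 × 1.852 ≈ 193.08 km/h → 193 km/h.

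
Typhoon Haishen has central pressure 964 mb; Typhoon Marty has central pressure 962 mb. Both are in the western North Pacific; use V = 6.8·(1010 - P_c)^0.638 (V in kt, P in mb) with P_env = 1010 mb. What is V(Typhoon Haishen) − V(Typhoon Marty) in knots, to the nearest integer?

-2 kt

Typhoon Haishen: ΔP = 46; V ≈ 6.8 × 46^0.638 ≈ 78.23 kt.
Typhoon Marty: ΔP = 48; V ≈ 6.8 × 48^0.638 ≈ 80.38 kt.
Difference ≈ 78.23 − 80.38 = -2.15 → -2 kt.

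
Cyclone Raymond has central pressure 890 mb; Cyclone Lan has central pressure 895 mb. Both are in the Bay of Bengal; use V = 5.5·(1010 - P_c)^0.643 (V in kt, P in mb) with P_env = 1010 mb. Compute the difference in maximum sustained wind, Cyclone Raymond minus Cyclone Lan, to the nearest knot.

3 kt

Cyclone Raymond: ΔP = 120; V ≈ 5.5 × 120^0.643 ≈ 119.47 kt.
Cyclone Lan: ΔP = 115; V ≈ 5.5 × 115^0.643 ≈ 116.25 kt.
Difference ≈ 119.47 − 116.25 = 3.22 → 3 kt.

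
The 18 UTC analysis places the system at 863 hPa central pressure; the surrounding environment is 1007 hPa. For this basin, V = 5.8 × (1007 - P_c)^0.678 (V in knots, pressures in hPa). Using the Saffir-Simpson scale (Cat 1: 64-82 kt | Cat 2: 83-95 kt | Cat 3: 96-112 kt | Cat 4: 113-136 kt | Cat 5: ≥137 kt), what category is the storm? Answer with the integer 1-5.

5

ΔP = 1007 − 863 = 144 hPa.
V ≈ 5.8 × 144^0.678 = 5.8 × 29.06 ≈ 169 kt.
169 kt falls in the Category 5 band.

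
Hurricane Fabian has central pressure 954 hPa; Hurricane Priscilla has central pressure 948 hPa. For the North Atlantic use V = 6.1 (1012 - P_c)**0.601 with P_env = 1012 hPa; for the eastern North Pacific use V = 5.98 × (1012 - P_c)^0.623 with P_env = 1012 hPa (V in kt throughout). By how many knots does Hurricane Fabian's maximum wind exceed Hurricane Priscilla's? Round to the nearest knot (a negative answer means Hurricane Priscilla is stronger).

-10 kt

Hurricane Fabian: ΔP = 58; V ≈ 6.1 × 58^0.601 ≈ 70.01 kt.
Hurricane Priscilla: ΔP = 64; V ≈ 5.98 × 64^0.623 ≈ 79.79 kt.
Difference ≈ 70.01 − 79.79 = -9.78 → -10 kt.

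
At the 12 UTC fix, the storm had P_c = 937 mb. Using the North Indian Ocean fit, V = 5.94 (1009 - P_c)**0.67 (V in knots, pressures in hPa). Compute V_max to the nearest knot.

ΔP = 1009 − 937 = 72 mb.
72^0.67 ≈ 17.555.
V ≈ 5.94 × 17.555 ≈ 104.3 kt.

104 kt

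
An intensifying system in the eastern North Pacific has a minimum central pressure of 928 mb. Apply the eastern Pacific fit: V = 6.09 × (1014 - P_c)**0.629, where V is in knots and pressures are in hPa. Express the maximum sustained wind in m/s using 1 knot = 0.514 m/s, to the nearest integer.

ΔP = 1014 − 928 = 86 mb.
V ≈ 6.09 × 86^0.629 = 6.09 × 16.474 ≈ 100.327 kt.
100.327 × 0.514 ≈ 51.57 m/s → 52 m/s.

52 m/s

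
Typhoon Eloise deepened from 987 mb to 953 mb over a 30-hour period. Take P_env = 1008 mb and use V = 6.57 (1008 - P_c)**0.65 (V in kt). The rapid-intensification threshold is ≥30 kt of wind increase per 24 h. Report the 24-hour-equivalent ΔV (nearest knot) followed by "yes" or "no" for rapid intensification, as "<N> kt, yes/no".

33 kt, yes

V₁: ΔP = 21, V ≈ 6.57 × 21^0.65 ≈ 47.53 kt.
V₂: ΔP = 55, V ≈ 6.57 × 55^0.65 ≈ 88.88 kt.
ΔV over 30 h = 41.35 kt → 24 h equivalent = 41.35 × 24/30 ≈ 33.08 kt.
33 kt ≥ 30 kt ⇒ rapid intensification.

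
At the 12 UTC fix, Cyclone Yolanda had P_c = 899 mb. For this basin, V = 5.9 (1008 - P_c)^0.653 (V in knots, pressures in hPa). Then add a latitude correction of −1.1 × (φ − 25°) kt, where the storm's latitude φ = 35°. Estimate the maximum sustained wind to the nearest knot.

115 kt

ΔP = 1008 − 899 = 109 mb.
109^0.653 ≈ 21.401.
V ≈ 5.9 × 21.401 ≈ 126.3 kt.
Latitude correction: −1.1 × (35 − 25) = -11 kt.
Corrected V ≈ 115.3 kt → 115 kt.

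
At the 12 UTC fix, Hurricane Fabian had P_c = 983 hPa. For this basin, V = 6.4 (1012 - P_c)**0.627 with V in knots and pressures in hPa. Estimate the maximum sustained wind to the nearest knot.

ΔP = 1012 − 983 = 29 hPa.
29^0.627 ≈ 8.259.
V ≈ 6.4 × 8.259 ≈ 52.9 kt.

53 kt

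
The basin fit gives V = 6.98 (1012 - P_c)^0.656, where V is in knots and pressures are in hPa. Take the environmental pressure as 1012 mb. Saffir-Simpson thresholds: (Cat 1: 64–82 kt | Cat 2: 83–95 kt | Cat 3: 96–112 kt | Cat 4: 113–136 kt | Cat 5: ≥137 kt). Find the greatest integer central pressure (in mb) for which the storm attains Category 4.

942 mb

Category 4 begins at V = 113 kt.
Required ΔP = (113/6.98)^(1/0.656) = 16.189^1.524 ≈ 69.72 mb.
P_c ≤ 1012 − 69.72 = 942.28, so the highest integer P_c is 942 mb.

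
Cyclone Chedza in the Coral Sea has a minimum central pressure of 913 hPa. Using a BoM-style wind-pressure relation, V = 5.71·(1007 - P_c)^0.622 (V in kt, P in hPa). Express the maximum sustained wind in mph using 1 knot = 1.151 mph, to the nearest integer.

ΔP = 1007 − 913 = 94 hPa.
V ≈ 5.71 × 94^0.622 = 5.71 × 16.877 ≈ 96.366 kt.
96.366 × 1.151 ≈ 110.92 mph → 111 mph.

111 mph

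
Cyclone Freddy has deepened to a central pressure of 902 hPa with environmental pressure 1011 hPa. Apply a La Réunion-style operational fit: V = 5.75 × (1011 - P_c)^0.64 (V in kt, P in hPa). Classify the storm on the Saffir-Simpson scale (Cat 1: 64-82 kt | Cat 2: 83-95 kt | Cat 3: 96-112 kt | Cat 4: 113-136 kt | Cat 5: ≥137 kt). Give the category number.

ΔP = 1011 − 902 = 109 hPa.
V ≈ 5.75 × 109^0.64 = 5.75 × 20.14 ≈ 116 kt.
116 kt falls in the Category 4 band.

4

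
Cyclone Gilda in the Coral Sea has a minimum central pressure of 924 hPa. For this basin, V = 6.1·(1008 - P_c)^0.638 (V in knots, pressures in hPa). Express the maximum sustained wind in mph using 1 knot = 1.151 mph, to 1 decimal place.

ΔP = 1008 − 924 = 84 hPa.
V ≈ 6.1 × 84^0.638 = 6.1 × 16.892 ≈ 103.043 kt.
103.043 × 1.151 ≈ 118.60 mph → 118.6 mph.

118.6 mph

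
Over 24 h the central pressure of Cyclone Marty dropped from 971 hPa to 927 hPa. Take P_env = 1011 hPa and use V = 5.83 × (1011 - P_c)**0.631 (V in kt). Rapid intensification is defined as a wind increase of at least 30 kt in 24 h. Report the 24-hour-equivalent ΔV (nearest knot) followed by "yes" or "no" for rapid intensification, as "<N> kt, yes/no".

36 kt, yes

V₁: ΔP = 40, V ≈ 5.83 × 40^0.631 ≈ 59.78 kt.
V₂: ΔP = 84, V ≈ 5.83 × 84^0.631 ≈ 95.47 kt.
ΔV over 24 h = 35.69 kt → 24 h equivalent = 35.69 × 24/24 ≈ 35.69 kt.
36 kt ≥ 30 kt ⇒ rapid intensification.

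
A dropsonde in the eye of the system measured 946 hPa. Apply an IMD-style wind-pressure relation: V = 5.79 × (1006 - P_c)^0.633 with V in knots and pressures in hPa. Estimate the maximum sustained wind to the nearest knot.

ΔP = 1006 − 946 = 60 hPa.
60^0.633 ≈ 13.353.
V ≈ 5.79 × 13.353 ≈ 77.3 kt.

77 kt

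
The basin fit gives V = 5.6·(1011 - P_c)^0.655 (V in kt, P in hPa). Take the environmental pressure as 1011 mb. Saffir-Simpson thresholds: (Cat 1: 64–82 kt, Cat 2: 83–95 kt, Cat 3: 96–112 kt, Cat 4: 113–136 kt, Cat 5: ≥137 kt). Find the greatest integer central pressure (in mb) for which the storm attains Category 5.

879 mb

Category 5 begins at V = 137 kt.
Required ΔP = (137/5.6)^(1/0.655) = 24.464^1.527 ≈ 131.79 mb.
P_c ≤ 1011 − 131.79 = 879.21, so the highest integer P_c is 879 mb.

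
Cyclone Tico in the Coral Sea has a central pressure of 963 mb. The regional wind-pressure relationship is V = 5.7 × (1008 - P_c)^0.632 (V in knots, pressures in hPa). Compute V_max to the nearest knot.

ΔP = 1008 − 963 = 45 mb.
45^0.632 ≈ 11.087.
V ≈ 5.7 × 11.087 ≈ 63.2 kt.

63 kt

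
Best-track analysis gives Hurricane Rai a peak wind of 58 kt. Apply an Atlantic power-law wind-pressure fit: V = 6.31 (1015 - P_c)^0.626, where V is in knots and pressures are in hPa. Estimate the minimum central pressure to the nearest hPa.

ΔP = (V / 6.31)^(1/0.626) = (58/6.31)^1.597.
58/6.31 = 9.192; 9.192^1.597 ≈ 34.59 hPa.
P_c = 1015 − 34.59 = 980.41 ≈ 980 hPa.

980 hPa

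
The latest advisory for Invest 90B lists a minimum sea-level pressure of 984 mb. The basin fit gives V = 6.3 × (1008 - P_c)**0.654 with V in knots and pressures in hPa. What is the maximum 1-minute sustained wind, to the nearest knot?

ΔP = 1008 − 984 = 24 mb.
24^0.654 ≈ 7.992.
V ≈ 6.3 × 7.992 ≈ 50.3 kt.

50 kt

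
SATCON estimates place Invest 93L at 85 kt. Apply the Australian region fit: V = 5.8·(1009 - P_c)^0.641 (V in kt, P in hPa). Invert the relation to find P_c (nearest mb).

ΔP = (V / 5.8)^(1/0.641) = (85/5.8)^1.560.
85/5.8 = 14.655; 14.655^1.560 ≈ 65.92 mb.
P_c = 1009 − 65.92 = 943.08 ≈ 943 mb.

943 mb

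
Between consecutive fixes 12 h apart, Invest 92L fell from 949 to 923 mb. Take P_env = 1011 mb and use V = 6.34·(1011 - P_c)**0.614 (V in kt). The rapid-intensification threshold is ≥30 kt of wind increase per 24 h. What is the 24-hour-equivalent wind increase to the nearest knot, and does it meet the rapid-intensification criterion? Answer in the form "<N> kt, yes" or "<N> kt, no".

V₁: ΔP = 62, V ≈ 6.34 × 62^0.614 ≈ 79.91 kt.
V₂: ΔP = 88, V ≈ 6.34 × 88^0.614 ≈ 99.08 kt.
ΔV over 12 h = 19.17 kt → 24 h equivalent = 19.17 × 24/12 ≈ 38.34 kt.
38 kt ≥ 30 kt ⇒ rapid intensification.

38 kt, yes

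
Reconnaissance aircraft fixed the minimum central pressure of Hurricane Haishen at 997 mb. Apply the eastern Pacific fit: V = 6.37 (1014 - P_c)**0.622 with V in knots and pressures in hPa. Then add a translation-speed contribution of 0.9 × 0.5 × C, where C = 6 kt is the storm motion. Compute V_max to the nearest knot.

40 kt

ΔP = 1014 − 997 = 17 mb.
17^0.622 ≈ 5.826.
V ≈ 6.37 × 5.826 ≈ 37.1 kt.
Translation term: 0.9 × 0.5 × 6 = 2.7 kt.
Corrected V ≈ 39.8 kt → 40 kt.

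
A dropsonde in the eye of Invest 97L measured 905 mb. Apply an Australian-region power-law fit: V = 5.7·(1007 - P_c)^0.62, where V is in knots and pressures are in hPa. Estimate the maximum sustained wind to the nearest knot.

100 kt

ΔP = 1007 − 905 = 102 mb.
102^0.62 ≈ 17.593.
V ≈ 5.7 × 17.593 ≈ 100.3 kt.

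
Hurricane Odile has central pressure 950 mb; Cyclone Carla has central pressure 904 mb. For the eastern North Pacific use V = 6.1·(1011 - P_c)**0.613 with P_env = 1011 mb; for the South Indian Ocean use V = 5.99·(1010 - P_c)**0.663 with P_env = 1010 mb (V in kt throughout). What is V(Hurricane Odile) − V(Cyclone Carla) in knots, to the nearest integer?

Hurricane Odile: ΔP = 61; V ≈ 6.1 × 61^0.613 ≈ 75.81 kt.
Cyclone Carla: ΔP = 106; V ≈ 5.99 × 106^0.663 ≈ 131.89 kt.
Difference ≈ 75.81 − 131.89 = -56.08 → -56 kt.

-56 kt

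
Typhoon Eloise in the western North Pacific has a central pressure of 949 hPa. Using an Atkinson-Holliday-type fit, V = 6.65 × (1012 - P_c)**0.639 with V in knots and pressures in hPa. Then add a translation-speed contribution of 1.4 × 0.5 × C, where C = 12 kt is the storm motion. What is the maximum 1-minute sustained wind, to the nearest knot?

102 kt

ΔP = 1012 − 949 = 63 hPa.
63^0.639 ≈ 14.118.
V ≈ 6.65 × 14.118 ≈ 93.9 kt.
Translation term: 1.4 × 0.5 × 12 = 8.4 kt.
Corrected V ≈ 102.3 kt → 102 kt.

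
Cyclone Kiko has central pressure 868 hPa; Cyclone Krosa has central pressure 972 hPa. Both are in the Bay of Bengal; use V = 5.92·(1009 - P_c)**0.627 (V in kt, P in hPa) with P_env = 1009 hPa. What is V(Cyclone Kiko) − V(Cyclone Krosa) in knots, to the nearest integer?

75 kt

Cyclone Kiko: ΔP = 141; V ≈ 5.92 × 141^0.627 ≈ 131.79 kt.
Cyclone Krosa: ΔP = 37; V ≈ 5.92 × 37^0.627 ≈ 56.96 kt.
Difference ≈ 131.79 − 56.96 = 74.83 → 75 kt.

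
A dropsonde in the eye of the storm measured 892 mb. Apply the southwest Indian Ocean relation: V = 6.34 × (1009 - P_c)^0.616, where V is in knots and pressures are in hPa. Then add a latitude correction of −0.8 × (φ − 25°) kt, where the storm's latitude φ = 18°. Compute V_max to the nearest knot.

125 kt

ΔP = 1009 − 892 = 117 mb.
117^0.616 ≈ 18.793.
V ≈ 6.34 × 18.793 ≈ 119.1 kt.
Latitude correction: −0.8 × (18 − 25) = 5.6 kt.
Corrected V ≈ 124.7 kt → 125 kt.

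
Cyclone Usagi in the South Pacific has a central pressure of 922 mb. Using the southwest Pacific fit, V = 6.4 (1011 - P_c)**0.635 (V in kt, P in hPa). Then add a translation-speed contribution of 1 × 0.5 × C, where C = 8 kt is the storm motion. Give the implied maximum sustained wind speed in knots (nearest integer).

115 kt

ΔP = 1011 − 922 = 89 mb.
89^0.635 ≈ 17.293.
V ≈ 6.4 × 17.293 ≈ 110.7 kt.
Translation term: 1 × 0.5 × 8 = 4 kt.
Corrected V ≈ 114.7 kt → 115 kt.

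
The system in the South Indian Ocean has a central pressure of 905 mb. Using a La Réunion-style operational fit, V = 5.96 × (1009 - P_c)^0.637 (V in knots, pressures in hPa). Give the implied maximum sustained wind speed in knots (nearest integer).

ΔP = 1009 − 905 = 104 mb.
104^0.637 ≈ 19.269.
V ≈ 5.96 × 19.269 ≈ 114.8 kt.

115 kt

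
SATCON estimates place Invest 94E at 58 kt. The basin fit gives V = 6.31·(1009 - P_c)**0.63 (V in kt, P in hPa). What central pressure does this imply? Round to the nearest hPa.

975 hPa

ΔP = (V / 6.31)^(1/0.63) = (58/6.31)^1.587.
58/6.31 = 9.192; 9.192^1.587 ≈ 33.82 hPa.
P_c = 1009 − 33.82 = 975.18 ≈ 975 hPa.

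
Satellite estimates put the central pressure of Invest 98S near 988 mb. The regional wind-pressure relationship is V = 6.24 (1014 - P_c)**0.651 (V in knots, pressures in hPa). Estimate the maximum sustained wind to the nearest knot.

52 kt

ΔP = 1014 − 988 = 26 mb.
26^0.651 ≈ 8.340.
V ≈ 6.24 × 8.340 ≈ 52.0 kt.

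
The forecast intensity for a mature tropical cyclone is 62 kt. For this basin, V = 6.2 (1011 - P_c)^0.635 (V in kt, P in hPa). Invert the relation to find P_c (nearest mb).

ΔP = (V / 6.2)^(1/0.635) = (62/6.2)^1.575.
62/6.2 = 10.000; 10.000^1.575 ≈ 37.57 mb.
P_c = 1011 − 37.57 = 973.43 ≈ 973 mb.

973 mb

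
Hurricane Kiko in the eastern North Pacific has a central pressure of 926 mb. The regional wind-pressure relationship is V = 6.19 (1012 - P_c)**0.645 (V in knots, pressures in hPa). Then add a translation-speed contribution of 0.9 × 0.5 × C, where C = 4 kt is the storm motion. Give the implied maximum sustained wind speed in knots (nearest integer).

ΔP = 1012 − 926 = 86 mb.
86^0.645 ≈ 17.691.
V ≈ 6.19 × 17.691 ≈ 109.5 kt.
Translation term: 0.9 × 0.5 × 4 = 1.8 kt.
Corrected V ≈ 111.3 kt → 111 kt.

111 kt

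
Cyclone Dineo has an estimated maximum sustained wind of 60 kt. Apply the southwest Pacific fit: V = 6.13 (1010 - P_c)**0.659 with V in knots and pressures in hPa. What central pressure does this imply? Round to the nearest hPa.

ΔP = (V / 6.13)^(1/0.659) = (60/6.13)^1.517.
60/6.13 = 9.788; 9.788^1.517 ≈ 31.87 hPa.
P_c = 1010 − 31.87 = 978.13 ≈ 978 hPa.

978 hPa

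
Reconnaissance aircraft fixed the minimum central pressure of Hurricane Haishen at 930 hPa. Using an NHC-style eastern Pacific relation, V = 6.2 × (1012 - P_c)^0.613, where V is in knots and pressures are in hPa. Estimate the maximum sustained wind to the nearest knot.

ΔP = 1012 − 930 = 82 hPa.
82^0.613 ≈ 14.899.
V ≈ 6.2 × 14.899 ≈ 92.4 kt.

92 kt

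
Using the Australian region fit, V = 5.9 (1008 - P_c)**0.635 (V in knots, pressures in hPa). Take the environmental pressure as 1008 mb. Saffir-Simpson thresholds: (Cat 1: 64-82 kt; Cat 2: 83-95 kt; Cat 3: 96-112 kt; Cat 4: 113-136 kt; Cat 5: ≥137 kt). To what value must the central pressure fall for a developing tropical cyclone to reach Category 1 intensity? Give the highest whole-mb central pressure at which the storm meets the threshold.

Category 1 begins at V = 64 kt.
Required ΔP = (64/5.9)^(1/0.635) = 10.847^1.575 ≈ 42.70 mb.
P_c ≤ 1008 − 42.70 = 965.30, so the highest integer P_c is 965 mb.

965 mb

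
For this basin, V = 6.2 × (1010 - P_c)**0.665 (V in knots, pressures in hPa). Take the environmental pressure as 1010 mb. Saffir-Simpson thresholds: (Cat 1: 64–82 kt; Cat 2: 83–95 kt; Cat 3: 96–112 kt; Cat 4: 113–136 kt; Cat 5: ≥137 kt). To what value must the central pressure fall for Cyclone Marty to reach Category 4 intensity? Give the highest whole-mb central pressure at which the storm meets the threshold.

931 mb

Category 4 begins at V = 113 kt.
Required ΔP = (113/6.2)^(1/0.665) = 18.226^1.504 ≈ 78.66 mb.
P_c ≤ 1010 − 78.66 = 931.34, so the highest integer P_c is 931 mb.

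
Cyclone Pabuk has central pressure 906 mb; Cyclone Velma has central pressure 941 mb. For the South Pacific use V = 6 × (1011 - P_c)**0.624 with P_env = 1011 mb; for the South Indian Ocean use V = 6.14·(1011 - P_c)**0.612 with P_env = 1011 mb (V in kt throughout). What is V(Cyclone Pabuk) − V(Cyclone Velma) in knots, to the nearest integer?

Cyclone Pabuk: ΔP = 105; V ≈ 6 × 105^0.624 ≈ 109.49 kt.
Cyclone Velma: ΔP = 70; V ≈ 6.14 × 70^0.612 ≈ 82.67 kt.
Difference ≈ 109.49 − 82.67 = 26.82 → 27 kt.

27 kt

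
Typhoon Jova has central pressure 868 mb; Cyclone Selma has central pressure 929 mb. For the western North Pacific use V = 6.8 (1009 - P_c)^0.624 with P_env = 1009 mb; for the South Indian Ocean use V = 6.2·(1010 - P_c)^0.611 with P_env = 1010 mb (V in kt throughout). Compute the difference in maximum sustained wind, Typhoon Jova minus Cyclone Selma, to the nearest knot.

Typhoon Jova: ΔP = 141; V ≈ 6.8 × 141^0.624 ≈ 149.15 kt.
Cyclone Selma: ΔP = 81; V ≈ 6.2 × 81^0.611 ≈ 90.88 kt.
Difference ≈ 149.15 − 90.88 = 58.27 → 58 kt.

58 kt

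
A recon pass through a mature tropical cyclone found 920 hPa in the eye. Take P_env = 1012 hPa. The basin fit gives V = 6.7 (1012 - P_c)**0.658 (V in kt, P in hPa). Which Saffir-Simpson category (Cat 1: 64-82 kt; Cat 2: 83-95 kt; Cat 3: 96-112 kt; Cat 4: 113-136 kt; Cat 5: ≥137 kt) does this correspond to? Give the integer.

ΔP = 1012 − 920 = 92 hPa.
V ≈ 6.7 × 92^0.658 = 6.7 × 19.60 ≈ 131 kt.
131 kt falls in the Category 4 band.

4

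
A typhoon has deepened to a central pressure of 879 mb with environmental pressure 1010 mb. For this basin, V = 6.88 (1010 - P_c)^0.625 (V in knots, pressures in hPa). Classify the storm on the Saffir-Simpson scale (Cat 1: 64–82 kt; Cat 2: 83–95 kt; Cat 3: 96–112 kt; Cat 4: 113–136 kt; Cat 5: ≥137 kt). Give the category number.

ΔP = 1010 − 879 = 131 mb.
V ≈ 6.88 × 131^0.625 = 6.88 × 21.05 ≈ 145 kt.
145 kt falls in the Category 5 band.

5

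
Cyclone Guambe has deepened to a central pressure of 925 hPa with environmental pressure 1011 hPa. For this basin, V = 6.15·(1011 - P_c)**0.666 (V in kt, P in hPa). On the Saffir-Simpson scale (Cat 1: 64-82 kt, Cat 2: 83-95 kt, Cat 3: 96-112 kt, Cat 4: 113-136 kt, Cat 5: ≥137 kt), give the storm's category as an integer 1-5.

4

ΔP = 1011 − 925 = 86 hPa.
V ≈ 6.15 × 86^0.666 = 6.15 × 19.43 ≈ 119 kt.
119 kt falls in the Category 4 band.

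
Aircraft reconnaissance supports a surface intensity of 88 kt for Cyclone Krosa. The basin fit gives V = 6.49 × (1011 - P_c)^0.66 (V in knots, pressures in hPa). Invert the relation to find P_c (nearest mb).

959 mb

ΔP = (V / 6.49)^(1/0.66) = (88/6.49)^1.515.
88/6.49 = 13.559; 13.559^1.515 ≈ 51.94 mb.
P_c = 1011 − 51.94 = 959.06 ≈ 959 mb.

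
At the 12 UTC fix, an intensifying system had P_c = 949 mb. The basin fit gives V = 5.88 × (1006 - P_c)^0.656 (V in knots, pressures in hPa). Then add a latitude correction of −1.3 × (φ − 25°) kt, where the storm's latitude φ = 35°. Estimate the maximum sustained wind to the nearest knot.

ΔP = 1006 − 949 = 57 mb.
57^0.656 ≈ 14.186.
V ≈ 5.88 × 14.186 ≈ 83.4 kt.
Latitude correction: −1.3 × (35 − 25) = -13 kt.
Corrected V ≈ 70.4 kt → 70 kt.

70 kt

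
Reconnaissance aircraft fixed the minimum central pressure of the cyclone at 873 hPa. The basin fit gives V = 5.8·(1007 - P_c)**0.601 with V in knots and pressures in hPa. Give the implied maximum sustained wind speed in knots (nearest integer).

ΔP = 1007 − 873 = 134 hPa.
134^0.601 ≈ 18.984.
V ≈ 5.8 × 18.984 ≈ 110.1 kt.

110 kt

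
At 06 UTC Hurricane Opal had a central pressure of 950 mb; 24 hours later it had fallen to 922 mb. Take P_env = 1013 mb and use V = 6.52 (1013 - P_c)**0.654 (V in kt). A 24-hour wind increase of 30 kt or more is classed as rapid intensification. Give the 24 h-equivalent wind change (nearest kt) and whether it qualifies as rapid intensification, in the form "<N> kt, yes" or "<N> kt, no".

27 kt, no

V₁: ΔP = 63, V ≈ 6.52 × 63^0.654 ≈ 97.95 kt.
V₂: ΔP = 91, V ≈ 6.52 × 91^0.654 ≈ 124.58 kt.
ΔV over 24 h = 26.63 kt → 24 h equivalent = 26.63 × 24/24 ≈ 26.63 kt.
27 kt < 30 kt ⇒ not rapid intensification.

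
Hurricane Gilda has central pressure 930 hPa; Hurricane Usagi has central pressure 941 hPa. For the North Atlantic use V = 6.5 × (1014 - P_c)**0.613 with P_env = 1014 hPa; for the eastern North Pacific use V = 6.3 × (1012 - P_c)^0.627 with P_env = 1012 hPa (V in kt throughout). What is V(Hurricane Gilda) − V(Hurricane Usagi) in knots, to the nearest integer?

7 kt

Hurricane Gilda: ΔP = 84; V ≈ 6.5 × 84^0.613 ≈ 98.29 kt.
Hurricane Usagi: ΔP = 71; V ≈ 6.3 × 71^0.627 ≈ 91.22 kt.
Difference ≈ 98.29 − 91.22 = 7.07 → 7 kt.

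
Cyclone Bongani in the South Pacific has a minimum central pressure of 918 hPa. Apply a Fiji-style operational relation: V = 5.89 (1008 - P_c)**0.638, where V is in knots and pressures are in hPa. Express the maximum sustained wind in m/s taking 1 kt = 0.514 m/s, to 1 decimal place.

53.4 m/s

ΔP = 1008 − 918 = 90 hPa.
V ≈ 5.89 × 90^0.638 = 5.89 × 17.653 ≈ 103.973 kt.
103.973 × 0.514 ≈ 53.44 m/s → 53.4 m/s.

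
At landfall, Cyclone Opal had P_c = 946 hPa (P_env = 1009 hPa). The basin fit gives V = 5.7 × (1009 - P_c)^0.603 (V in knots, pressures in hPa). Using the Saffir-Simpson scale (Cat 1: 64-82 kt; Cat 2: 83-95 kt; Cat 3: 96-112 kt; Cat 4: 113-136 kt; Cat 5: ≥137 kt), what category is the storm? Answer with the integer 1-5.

1

ΔP = 1009 − 946 = 63 hPa.
V ≈ 5.7 × 63^0.603 = 5.7 × 12.16 ≈ 69 kt.
69 kt falls in the Category 1 band.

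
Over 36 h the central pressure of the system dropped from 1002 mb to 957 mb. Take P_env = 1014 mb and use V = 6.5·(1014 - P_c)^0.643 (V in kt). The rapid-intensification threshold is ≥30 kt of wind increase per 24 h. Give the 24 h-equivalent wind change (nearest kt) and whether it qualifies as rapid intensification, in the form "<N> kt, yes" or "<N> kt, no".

V₁: ΔP = 12, V ≈ 6.5 × 12^0.643 ≈ 32.12 kt.
V₂: ΔP = 57, V ≈ 6.5 × 57^0.643 ≈ 87.49 kt.
ΔV over 36 h = 55.37 kt → 24 h equivalent = 55.37 × 24/36 ≈ 36.91 kt.
37 kt ≥ 30 kt ⇒ rapid intensification.

37 kt, yes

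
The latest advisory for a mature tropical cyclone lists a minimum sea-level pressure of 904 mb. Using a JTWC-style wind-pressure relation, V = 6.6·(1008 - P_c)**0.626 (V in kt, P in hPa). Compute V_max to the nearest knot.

121 kt

ΔP = 1008 − 904 = 104 mb.
104^0.626 ≈ 18.309.
V ≈ 6.6 × 18.309 ≈ 120.8 kt.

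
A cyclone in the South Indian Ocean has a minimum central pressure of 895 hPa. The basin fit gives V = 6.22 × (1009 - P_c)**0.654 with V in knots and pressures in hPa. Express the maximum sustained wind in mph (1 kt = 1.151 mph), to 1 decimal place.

ΔP = 1009 − 895 = 114 hPa.
V ≈ 6.22 × 114^0.654 = 6.22 × 22.142 ≈ 137.723 kt.
137.723 × 1.151 ≈ 158.52 mph → 158.5 mph.

158.5 mph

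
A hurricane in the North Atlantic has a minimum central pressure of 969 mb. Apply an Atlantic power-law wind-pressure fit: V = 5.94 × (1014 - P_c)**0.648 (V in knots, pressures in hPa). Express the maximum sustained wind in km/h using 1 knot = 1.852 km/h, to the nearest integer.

ΔP = 1014 − 969 = 45 mb.
V ≈ 5.94 × 45^0.648 = 5.94 × 11.784 ≈ 69.995 kt.
69.995 × 1.852 ≈ 129.63 km/h → 130 km/h.

130 km/h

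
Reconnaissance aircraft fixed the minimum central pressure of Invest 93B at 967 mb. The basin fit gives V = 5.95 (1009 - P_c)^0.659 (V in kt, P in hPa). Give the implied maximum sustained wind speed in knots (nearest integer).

ΔP = 1009 − 967 = 42 mb.
42^0.659 ≈ 11.741.
V ≈ 5.95 × 11.741 ≈ 69.9 kt.

70 kt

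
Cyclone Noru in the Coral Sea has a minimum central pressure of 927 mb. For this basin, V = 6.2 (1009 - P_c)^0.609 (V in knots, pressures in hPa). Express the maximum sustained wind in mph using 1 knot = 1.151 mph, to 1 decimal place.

ΔP = 1009 − 927 = 82 mb.
V ≈ 6.2 × 82^0.609 = 6.2 × 14.639 ≈ 90.762 kt.
90.762 × 1.151 ≈ 104.47 mph → 104.5 mph.

104.5 mph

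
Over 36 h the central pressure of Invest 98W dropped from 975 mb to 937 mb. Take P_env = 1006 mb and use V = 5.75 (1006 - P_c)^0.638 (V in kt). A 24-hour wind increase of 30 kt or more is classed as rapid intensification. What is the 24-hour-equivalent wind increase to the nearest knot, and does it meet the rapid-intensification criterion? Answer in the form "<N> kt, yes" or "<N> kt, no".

23 kt, no

V₁: ΔP = 31, V ≈ 5.75 × 31^0.638 ≈ 51.42 kt.
V₂: ΔP = 69, V ≈ 5.75 × 69^0.638 ≈ 85.67 kt.
ΔV over 36 h = 34.25 kt → 24 h equivalent = 34.25 × 24/36 ≈ 22.83 kt.
23 kt < 30 kt ⇒ not rapid intensification.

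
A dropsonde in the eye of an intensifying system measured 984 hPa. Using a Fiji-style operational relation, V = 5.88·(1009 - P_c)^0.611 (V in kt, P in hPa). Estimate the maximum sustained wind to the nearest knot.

42 kt

ΔP = 1009 − 984 = 25 hPa.
25^0.611 ≈ 7.147.
V ≈ 5.88 × 7.147 ≈ 42.0 kt.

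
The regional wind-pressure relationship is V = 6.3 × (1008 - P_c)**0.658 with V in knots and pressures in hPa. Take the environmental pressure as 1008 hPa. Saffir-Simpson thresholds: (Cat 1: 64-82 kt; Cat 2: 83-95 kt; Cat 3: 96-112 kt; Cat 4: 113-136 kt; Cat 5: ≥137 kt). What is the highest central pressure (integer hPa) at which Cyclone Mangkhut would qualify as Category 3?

945 hPa

Category 3 begins at V = 96 kt.
Required ΔP = (96/6.3)^(1/0.658) = 15.238^1.520 ≈ 62.77 hPa.
P_c ≤ 1008 − 62.77 = 945.23, so the highest integer P_c is 945 hPa.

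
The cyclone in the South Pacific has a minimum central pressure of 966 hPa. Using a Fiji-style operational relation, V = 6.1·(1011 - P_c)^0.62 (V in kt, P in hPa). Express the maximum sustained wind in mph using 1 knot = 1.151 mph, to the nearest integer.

74 mph

ΔP = 1011 − 966 = 45 hPa.
V ≈ 6.1 × 45^0.62 = 6.1 × 10.592 ≈ 64.613 kt.
64.613 × 1.151 ≈ 74.37 mph → 74 mph.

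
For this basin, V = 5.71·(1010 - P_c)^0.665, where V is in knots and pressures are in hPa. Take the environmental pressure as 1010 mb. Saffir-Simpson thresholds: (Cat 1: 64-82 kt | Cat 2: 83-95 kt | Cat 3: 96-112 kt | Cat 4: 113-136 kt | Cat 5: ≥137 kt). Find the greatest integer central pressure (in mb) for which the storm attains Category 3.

Category 3 begins at V = 96 kt.
Required ΔP = (96/5.71)^(1/0.665) = 16.813^1.504 ≈ 69.67 mb.
P_c ≤ 1010 − 69.67 = 940.33, so the highest integer P_c is 940 mb.

940 mb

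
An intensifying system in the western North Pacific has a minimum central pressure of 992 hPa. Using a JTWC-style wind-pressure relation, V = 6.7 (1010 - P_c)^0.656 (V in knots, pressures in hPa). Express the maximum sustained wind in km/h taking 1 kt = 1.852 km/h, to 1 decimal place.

82.6 km/h

ΔP = 1010 − 992 = 18 hPa.
V ≈ 6.7 × 18^0.656 = 6.7 × 6.660 ≈ 44.620 kt.
44.620 × 1.852 ≈ 82.64 km/h → 82.6 km/h.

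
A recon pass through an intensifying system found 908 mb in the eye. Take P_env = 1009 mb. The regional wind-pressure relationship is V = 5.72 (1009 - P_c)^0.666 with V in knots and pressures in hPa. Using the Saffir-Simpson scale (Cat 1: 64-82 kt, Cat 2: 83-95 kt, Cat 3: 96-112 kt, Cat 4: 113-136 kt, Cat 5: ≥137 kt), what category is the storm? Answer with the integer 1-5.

4

ΔP = 1009 − 908 = 101 mb.
V ≈ 5.72 × 101^0.666 = 5.72 × 21.62 ≈ 124 kt.
124 kt falls in the Category 4 band.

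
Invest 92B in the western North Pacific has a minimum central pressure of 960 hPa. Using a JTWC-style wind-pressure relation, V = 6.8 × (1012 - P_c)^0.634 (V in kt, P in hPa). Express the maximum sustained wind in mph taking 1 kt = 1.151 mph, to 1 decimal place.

ΔP = 1012 − 960 = 52 hPa.
V ≈ 6.8 × 52^0.634 = 6.8 × 12.245 ≈ 83.264 kt.
83.264 × 1.151 ≈ 95.84 mph → 95.8 mph.

95.8 mph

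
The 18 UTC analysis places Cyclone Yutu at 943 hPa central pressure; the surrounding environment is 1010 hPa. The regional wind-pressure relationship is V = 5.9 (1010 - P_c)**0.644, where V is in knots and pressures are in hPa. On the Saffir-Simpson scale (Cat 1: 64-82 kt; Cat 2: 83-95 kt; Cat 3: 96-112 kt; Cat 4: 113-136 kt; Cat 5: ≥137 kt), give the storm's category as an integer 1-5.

2

ΔP = 1010 − 943 = 67 hPa.
V ≈ 5.9 × 67^0.644 = 5.9 × 15.00 ≈ 88 kt.
88 kt falls in the Category 2 band.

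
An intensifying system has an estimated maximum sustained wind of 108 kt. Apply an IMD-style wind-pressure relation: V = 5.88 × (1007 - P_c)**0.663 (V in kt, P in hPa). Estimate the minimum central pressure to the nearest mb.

ΔP = (V / 5.88)^(1/0.663) = (108/5.88)^1.508.
108/5.88 = 18.367; 18.367^1.508 ≈ 80.64 mb.
P_c = 1007 − 80.64 = 926.36 ≈ 926 mb.

926 mb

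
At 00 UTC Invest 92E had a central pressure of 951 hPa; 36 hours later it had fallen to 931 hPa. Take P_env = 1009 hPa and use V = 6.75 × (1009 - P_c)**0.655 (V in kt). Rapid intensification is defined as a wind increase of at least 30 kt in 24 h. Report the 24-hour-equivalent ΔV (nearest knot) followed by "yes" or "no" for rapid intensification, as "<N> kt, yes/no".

V₁: ΔP = 58, V ≈ 6.75 × 58^0.655 ≈ 96.46 kt.
V₂: ΔP = 78, V ≈ 6.75 × 78^0.655 ≈ 117.12 kt.
ΔV over 36 h = 20.66 kt → 24 h equivalent = 20.66 × 24/36 ≈ 13.77 kt.
14 kt < 30 kt ⇒ not rapid intensification.

14 kt, no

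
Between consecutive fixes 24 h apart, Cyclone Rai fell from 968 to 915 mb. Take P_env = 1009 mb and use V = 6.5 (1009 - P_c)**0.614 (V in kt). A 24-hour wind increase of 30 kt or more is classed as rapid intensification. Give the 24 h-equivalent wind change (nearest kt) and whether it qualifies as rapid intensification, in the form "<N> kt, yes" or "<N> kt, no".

42 kt, yes

V₁: ΔP = 41, V ≈ 6.5 × 41^0.614 ≈ 63.56 kt.
V₂: ΔP = 94, V ≈ 6.5 × 94^0.614 ≈ 105.78 kt.
ΔV over 24 h = 42.22 kt → 24 h equivalent = 42.22 × 24/24 ≈ 42.22 kt.
42 kt ≥ 30 kt ⇒ rapid intensification.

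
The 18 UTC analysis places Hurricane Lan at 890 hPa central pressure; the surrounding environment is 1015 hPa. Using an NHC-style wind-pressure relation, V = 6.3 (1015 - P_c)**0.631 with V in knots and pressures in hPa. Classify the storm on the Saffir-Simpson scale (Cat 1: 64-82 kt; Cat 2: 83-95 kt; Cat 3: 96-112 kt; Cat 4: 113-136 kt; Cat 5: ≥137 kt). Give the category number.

ΔP = 1015 − 890 = 125 hPa.
V ≈ 6.3 × 125^0.631 = 6.3 × 21.05 ≈ 133 kt.
133 kt falls in the Category 4 band.

4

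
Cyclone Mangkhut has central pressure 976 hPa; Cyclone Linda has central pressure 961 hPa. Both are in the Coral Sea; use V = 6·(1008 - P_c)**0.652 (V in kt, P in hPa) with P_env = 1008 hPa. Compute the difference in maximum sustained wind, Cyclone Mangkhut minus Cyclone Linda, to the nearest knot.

-16 kt

Cyclone Mangkhut: ΔP = 32; V ≈ 6 × 32^0.652 ≈ 57.48 kt.
Cyclone Linda: ΔP = 47; V ≈ 6 × 47^0.652 ≈ 73.85 kt.
Difference ≈ 57.48 − 73.85 = -16.37 → -16 kt.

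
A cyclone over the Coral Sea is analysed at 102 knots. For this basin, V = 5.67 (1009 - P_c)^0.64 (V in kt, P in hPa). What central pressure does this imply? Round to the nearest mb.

918 mb

ΔP = (V / 5.67)^(1/0.64) = (102/5.67)^1.562.
102/5.67 = 17.989; 17.989^1.562 ≈ 91.40 mb.
P_c = 1009 − 91.40 = 917.60 ≈ 918 mb.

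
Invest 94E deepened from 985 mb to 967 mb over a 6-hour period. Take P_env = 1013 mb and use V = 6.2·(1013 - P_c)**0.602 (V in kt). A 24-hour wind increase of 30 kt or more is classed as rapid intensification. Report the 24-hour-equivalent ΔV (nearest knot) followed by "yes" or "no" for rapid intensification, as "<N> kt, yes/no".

V₁: ΔP = 28, V ≈ 6.2 × 28^0.602 ≈ 46.09 kt.
V₂: ΔP = 46, V ≈ 6.2 × 46^0.602 ≈ 62.14 kt.
ΔV over 6 h = 16.05 kt → 24 h equivalent = 16.05 × 24/6 ≈ 64.20 kt.
64 kt ≥ 30 kt ⇒ rapid intensification.

64 kt, yes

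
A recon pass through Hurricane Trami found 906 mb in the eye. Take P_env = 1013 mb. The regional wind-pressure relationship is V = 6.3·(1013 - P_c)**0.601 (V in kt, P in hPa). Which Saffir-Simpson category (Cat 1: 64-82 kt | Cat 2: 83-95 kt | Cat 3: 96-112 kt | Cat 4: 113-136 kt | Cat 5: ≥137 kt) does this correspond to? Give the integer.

3

ΔP = 1013 − 906 = 107 mb.
V ≈ 6.3 × 107^0.601 = 6.3 × 16.58 ≈ 104 kt.
104 kt falls in the Category 3 band.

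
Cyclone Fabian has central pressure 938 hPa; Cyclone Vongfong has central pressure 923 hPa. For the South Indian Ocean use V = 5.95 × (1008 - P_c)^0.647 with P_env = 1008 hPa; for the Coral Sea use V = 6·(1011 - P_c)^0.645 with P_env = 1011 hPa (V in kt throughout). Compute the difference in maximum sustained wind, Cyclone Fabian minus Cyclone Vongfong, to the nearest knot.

Cyclone Fabian: ΔP = 70; V ≈ 5.95 × 70^0.647 ≈ 92.96 kt.
Cyclone Vongfong: ΔP = 88; V ≈ 6 × 88^0.645 ≈ 107.73 kt.
Difference ≈ 92.96 − 107.73 = -14.77 → -15 kt.

-15 kt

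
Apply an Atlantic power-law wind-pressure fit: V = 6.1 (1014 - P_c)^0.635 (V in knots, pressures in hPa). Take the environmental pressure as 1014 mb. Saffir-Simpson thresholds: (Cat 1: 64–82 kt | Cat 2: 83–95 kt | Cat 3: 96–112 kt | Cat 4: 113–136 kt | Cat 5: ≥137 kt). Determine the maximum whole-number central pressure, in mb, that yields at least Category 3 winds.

937 mb

Category 3 begins at V = 96 kt.
Required ΔP = (96/6.1)^(1/0.635) = 15.738^1.575 ≈ 76.73 mb.
P_c ≤ 1014 − 76.73 = 937.27, so the highest integer P_c is 937 mb.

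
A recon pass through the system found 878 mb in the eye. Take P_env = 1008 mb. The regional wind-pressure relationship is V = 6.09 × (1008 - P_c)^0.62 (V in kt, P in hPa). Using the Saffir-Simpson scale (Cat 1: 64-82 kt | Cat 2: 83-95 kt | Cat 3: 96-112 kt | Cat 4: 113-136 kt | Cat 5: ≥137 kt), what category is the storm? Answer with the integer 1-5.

4

ΔP = 1008 − 878 = 130 mb.
V ≈ 6.09 × 130^0.62 = 6.09 × 20.45 ≈ 125 kt.
125 kt falls in the Category 4 band.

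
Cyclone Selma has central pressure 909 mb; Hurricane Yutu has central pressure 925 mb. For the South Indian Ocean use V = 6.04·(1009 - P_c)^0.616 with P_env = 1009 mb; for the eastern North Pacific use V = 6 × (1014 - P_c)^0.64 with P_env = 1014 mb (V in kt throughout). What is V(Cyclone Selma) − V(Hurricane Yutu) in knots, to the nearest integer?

-3 kt

Cyclone Selma: ΔP = 100; V ≈ 6.04 × 100^0.616 ≈ 103.05 kt.
Hurricane Yutu: ΔP = 89; V ≈ 6 × 89^0.64 ≈ 106.11 kt.
Difference ≈ 103.05 − 106.11 = -3.06 → -3 kt.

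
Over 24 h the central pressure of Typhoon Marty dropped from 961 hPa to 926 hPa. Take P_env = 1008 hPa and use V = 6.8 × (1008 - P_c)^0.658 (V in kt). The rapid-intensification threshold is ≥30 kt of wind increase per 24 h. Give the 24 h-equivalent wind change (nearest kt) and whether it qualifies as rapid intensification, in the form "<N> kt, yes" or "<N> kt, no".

V₁: ΔP = 47, V ≈ 6.8 × 47^0.658 ≈ 85.65 kt.
V₂: ΔP = 82, V ≈ 6.8 × 82^0.658 ≈ 123.54 kt.
ΔV over 24 h = 37.89 kt → 24 h equivalent = 37.89 × 24/24 ≈ 37.89 kt.
38 kt ≥ 30 kt ⇒ rapid intensification.

38 kt, yes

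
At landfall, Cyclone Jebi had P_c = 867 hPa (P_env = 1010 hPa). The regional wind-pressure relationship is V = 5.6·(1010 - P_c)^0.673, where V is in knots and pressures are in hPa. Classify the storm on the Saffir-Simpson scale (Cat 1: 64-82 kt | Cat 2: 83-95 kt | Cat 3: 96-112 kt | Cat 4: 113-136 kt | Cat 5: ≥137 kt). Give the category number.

5

ΔP = 1010 − 867 = 143 hPa.
V ≈ 5.6 × 143^0.673 = 5.6 × 28.22 ≈ 158 kt.
158 kt falls in the Category 5 band.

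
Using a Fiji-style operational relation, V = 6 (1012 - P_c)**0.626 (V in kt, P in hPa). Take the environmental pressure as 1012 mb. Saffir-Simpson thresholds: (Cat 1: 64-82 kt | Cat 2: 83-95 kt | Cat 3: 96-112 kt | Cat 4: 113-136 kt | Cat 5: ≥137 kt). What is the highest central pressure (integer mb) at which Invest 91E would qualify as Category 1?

Category 1 begins at V = 64 kt.
Required ΔP = (64/6)^(1/0.626) = 10.667^1.597 ≈ 43.88 mb.
P_c ≤ 1012 − 43.88 = 968.12, so the highest integer P_c is 968 mb.

968 mb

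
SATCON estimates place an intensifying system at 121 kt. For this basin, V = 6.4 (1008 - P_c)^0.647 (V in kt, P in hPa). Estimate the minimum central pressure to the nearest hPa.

914 hPa

ΔP = (V / 6.4)^(1/0.647) = (121/6.4)^1.546.
121/6.4 = 18.906; 18.906^1.546 ≈ 94.00 hPa.
P_c = 1008 − 94.00 = 914.00 ≈ 914 hPa.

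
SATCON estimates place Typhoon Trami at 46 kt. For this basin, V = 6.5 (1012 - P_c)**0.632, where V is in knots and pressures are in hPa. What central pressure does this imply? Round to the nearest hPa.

990 hPa

ΔP = (V / 6.5)^(1/0.632) = (46/6.5)^1.582.
46/6.5 = 7.077; 7.077^1.582 ≈ 22.12 hPa.
P_c = 1012 − 22.12 = 989.88 ≈ 990 hPa.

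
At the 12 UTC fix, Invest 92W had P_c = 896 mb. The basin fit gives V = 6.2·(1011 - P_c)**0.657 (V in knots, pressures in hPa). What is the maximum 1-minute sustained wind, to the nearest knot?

140 kt

ΔP = 1011 − 896 = 115 mb.
115^0.657 ≈ 22.588.
V ≈ 6.2 × 22.588 ≈ 140.0 kt.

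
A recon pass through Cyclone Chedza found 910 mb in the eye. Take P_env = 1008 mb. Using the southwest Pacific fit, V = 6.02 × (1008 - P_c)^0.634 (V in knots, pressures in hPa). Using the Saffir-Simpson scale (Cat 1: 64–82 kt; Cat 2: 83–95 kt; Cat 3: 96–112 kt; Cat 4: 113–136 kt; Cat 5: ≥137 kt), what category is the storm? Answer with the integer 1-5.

3

ΔP = 1008 − 910 = 98 mb.
V ≈ 6.02 × 98^0.634 = 6.02 × 18.30 ≈ 110 kt.
110 kt falls in the Category 3 band.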